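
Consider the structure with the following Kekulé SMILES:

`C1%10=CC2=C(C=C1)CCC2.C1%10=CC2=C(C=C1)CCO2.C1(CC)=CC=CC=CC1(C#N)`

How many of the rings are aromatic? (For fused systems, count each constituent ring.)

The SMILES encodes a six-membered carbon ring with three alternating C=C double bonds, fused to a saturated five-membered carbon ring; a six-membered carbon ring with three alternating C=C double bonds, fused to a five-membered ring containing one oxygen and two sp³ carbons; a seven-membered carbon ring with three C=C double bonds and one sp³ carbon.
The 6-membered ring is fully conjugated (every ring atom contributes a p orbital); 3 ring double bonds give 6 π electrons. 6 = 4(1)+2, so it is aromatic (benzene ring).
The 5-membered ring has three sp³ carbons, so it is not fully conjugated — not aromatic (cyclopentane ring).
The second 6-membered ring is fully conjugated (every ring atom contributes a p orbital); 3 ring double bonds give 6 π electrons. That satisfies 4n+2 with n=1, so it is aromatic (benzene ring).
The 5-membered ring with one oxygen has two sp³ carbons, so it is not fully conjugated — not aromatic (oxolane ring).
The 7-membered ring has one sp³ carbon, so it is not fully conjugated — not aromatic (cycloheptatriene).
2 of the 5 rings are aromatic. Total: 2.

2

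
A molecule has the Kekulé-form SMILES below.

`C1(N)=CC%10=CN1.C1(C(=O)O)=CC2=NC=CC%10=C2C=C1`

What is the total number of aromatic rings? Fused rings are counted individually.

3

The SMILES encodes a five-membered ring of four carbons and one nitrogen bearing a hydrogen, with two C=C double bonds; two fused six-membered rings, each with three alternating double bonds; one ring is all carbon and the other has one ring nitrogen.
The 5-membered ring with one N–H is planar and fully conjugated; 2 ring double bonds (4 π electrons) plus a heteroatom lone pair (2) give 6 π electrons. That satisfies 4n+2 with n=1, so it is aromatic (pyrrole).
The fused 6/6-membered bicyclic (with one nitrogen) is a single π system with 10 sp² atoms and 10 π electrons from ring double bonds. 10 = 4(2)+2, so the system is aromatic and both rings count as aromatic (quinoline).
3 of the 3 rings are aromatic. Total: 3.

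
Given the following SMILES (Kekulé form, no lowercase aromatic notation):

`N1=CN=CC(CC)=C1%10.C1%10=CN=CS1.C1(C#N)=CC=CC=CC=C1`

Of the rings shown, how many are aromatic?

2

The SMILES encodes a six-membered ring with nitrogens at positions 1 and 3 and three alternating double bonds; a five-membered ring with a sulfur at position 1 and a nitrogen at position 3 (in a C=N bond), with two double bonds; an eight-membered carbon ring with four alternating C=C double bonds.
The 6-membered ring with two nitrogens (1,3) is planar and fully conjugated; 3 ring double bonds give 6 π electrons. That satisfies 4n+2 with n=1, so it is aromatic (pyrimidine).
The 5-membered ring with one sulfur and one =N– is fully conjugated (every ring atom contributes a p orbital); 2 ring double bonds (4 π electrons) plus a heteroatom lone pair (2) give 6 π electrons. That satisfies 4n+2 with n=1, so it is aromatic (thiazole).
The 8-membered ring has only sp² ring atoms; a planar conformation would have a fully conjugated π system of 8 electrons. But 8 = 4(2), which is 4n not 4n+2, so it is not aromatic (cyclooctatetraene) — cyclooctatetraene distorts into a non-planar tub to avoid antiaromaticity.
2 of the 3 rings are aromatic. Total: 2.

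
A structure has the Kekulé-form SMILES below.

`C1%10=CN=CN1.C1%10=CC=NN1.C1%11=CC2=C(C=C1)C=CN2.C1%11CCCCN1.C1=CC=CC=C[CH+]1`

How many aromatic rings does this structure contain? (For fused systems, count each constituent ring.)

5

The SMILES encodes a five-membered ring with nitrogens at positions 1 and 3 (one bearing H, one in a C=N bond) and two double bonds; a five-membered ring with two adjacent nitrogens (one bearing H, one in a double bond) and two double bonds; a six-membered carbon ring with three alternating C=C double bonds, fused to a five-membered ring containing one N–H nitrogen and two C=C double bonds; a six-membered saturated ring of five carbons and one N–H nitrogen; a seven-membered all-carbon ring bearing a positive charge on one carbon, with three C=C double bonds.
The 5-membered ring with two nitrogens (one N–H, one =N–) has a continuous p-orbital overlap around the ring; 2 ring double bonds (4 π electrons) plus a heteroatom lone pair (2) give 6 π electrons. That satisfies 4n+2 with n=1, so it is aromatic (imidazole).
The 5-membered ring with two adjacent nitrogens (one N–H, one =N–) is fully conjugated (every ring atom contributes a p orbital); 2 ring double bonds (4 π electrons) plus a heteroatom lone pair (2) give 6 π electrons. That satisfies 4n+2 with n=1, so it is aromatic (pyrazole).
The fused 6/5-membered bicyclic (with one N–H) is a single π system with 9 sp² atoms and 10 π electrons from ring double bonds plus a heteroatom lone pair. 10 = 4(2)+2, so the system is aromatic and both rings count as aromatic (indole).
The 6-membered ring with one N–H has only sp³ atoms, so it is not fully conjugated — not aromatic (piperidine).
The 7-membered ring is planar and fully conjugated; 3 ring double bonds (6 π electrons) plus the carbocation's empty p orbital (0, but keeps the ring conjugated) give 6 π electrons. That satisfies 4n+2 with n=1, so it is aromatic (tropylium cation).
5 of the 6 rings are aromatic. Total: 5.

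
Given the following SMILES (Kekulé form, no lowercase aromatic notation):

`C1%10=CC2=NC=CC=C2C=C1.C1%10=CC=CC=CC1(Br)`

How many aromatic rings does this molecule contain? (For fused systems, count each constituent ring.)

2

The SMILES encodes two fused six-membered rings, each with three alternating double bonds; one ring is all carbon and the other has one ring nitrogen; a seven-membered carbon ring with three C=C double bonds and one sp³ carbon.
The fused 6/6-membered bicyclic (with one nitrogen) is a single π system with 10 sp² atoms and 10 π electrons from ring double bonds. 10 = 4(2)+2, so the system is aromatic and both rings count as aromatic (quinoline).
The 7-membered ring has one sp³ carbon, so it is not fully conjugated — not aromatic (cycloheptatriene).
2 of the 3 rings are aromatic. Total: 2.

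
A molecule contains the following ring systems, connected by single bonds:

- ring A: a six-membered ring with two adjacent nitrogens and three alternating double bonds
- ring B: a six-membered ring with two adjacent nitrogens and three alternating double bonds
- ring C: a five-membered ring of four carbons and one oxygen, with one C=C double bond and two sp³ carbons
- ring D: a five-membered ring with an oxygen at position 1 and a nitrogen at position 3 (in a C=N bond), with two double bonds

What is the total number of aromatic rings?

3

Ring A has a continuous p-orbital overlap around the ring; 3 ring double bonds give 6 π electrons. 6 = 4(1)+2, so ring A is aromatic (pyridazine).
Ring B has a continuous p-orbital overlap around the ring; 3 ring double bonds give 6 π electrons. 6 = 4(1)+2, so ring B is aromatic (pyridazine).
Ring C has two sp³ carbons, so it is not fully conjugated — not aromatic (2,3-dihydrofuran).
Ring D is planar and fully conjugated; 2 ring double bonds (4 π electrons) plus a heteroatom lone pair (2) give 6 π electrons. That satisfies 4n+2 with n=1, so ring D is aromatic (oxazole).
Aromatic: A, B, D. Total: 3.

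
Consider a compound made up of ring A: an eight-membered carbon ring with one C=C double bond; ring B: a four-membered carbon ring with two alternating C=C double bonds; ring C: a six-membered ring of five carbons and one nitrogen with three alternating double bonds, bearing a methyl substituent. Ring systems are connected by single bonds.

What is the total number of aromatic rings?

Ring A has six sp³ carbons, so it is not fully conjugated — not aromatic (cyclooctene).
Ring B has only sp² ring atoms; a planar conformation would have a fully conjugated π system of 4 electrons. But 4 = 4(1), which is 4n not 4n+2, so ring B is not aromatic (cyclobutadiene) — cyclobutadiene is antiaromatic and distorts to a rectangle.
Ring C is planar and fully conjugated; 3 ring double bonds give 6 π electrons. Since 6 = 4n+2 (n=1), ring C is aromatic (pyridine).
Aromatic: C. Total: 1.

1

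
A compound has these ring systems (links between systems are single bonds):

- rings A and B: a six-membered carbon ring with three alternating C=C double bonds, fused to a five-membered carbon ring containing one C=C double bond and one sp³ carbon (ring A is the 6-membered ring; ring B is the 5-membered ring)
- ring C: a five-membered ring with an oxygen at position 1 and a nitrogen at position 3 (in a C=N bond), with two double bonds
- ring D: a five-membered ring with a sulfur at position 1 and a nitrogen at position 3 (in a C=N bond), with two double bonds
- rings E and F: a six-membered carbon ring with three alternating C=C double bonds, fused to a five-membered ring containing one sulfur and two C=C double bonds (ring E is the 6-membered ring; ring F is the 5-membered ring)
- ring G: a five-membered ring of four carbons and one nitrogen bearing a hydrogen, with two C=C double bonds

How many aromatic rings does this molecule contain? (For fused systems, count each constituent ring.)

6

Ring A is planar and fully conjugated; 3 ring double bonds give 6 π electrons. 6 = 4(1)+2, so ring A is aromatic (benzene ring).
Ring B has one sp³ carbon, so it is not fully conjugated — not aromatic (cyclopentene ring).
Ring C has a continuous p-orbital overlap around the ring; 2 ring double bonds (4 π electrons) plus a heteroatom lone pair (2) give 6 π electrons. Since 6 = 4n+2 (n=1), ring C is aromatic (oxazole).
Ring D has a continuous p-orbital overlap around the ring; 2 ring double bonds (4 π electrons) plus a heteroatom lone pair (2) give 6 π electrons. Since 6 = 4n+2 (n=1), ring D is aromatic (thiazole).
Rings E and F form a fused bicyclic system (with one sulfur) with 9 sp² atoms and 10 π electrons from ring double bonds plus a heteroatom lone pair. 10 = 4(2)+2, so the system is aromatic and both rings count as aromatic (benzothiophene).
Ring G is fully conjugated (every ring atom contributes a p orbital); 2 ring double bonds (4 π electrons) plus a heteroatom lone pair (2) give 6 π electrons. 6 = 4(1)+2, so ring G is aromatic (pyrrole).
Aromatic: A, C, D, E, F, G. Total: 6.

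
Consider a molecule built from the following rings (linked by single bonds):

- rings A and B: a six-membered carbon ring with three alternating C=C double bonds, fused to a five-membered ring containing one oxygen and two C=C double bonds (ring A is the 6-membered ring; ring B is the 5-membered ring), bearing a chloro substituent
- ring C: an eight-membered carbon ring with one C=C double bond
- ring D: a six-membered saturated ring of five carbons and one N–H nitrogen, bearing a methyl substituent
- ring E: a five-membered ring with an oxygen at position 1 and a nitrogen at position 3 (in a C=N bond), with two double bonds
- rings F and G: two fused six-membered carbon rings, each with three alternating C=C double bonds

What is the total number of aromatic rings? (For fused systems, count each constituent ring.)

Rings A and B form a fused bicyclic system (with one oxygen) with 9 sp² atoms and 10 π electrons from ring double bonds plus a heteroatom lone pair. 10 = 4(2)+2, so the system is aromatic and both rings count as aromatic (benzofuran).
Ring C has six sp³ carbons, so it is not fully conjugated — not aromatic (cyclooctene).
Ring D has only sp³ atoms, so it is not fully conjugated — not aromatic (piperidine).
Ring E is fully conjugated (every ring atom contributes a p orbital); 2 ring double bonds (4 π electrons) plus a heteroatom lone pair (2) give 6 π electrons. 6 = 4(1)+2, so ring E is aromatic (oxazole).
Rings F and G form a fused bicyclic system with 10 sp² atoms and 10 π electrons from ring double bonds. 10 = 4(2)+2, so the system is aromatic and both rings count as aromatic (naphthalene).
Aromatic: A, B, E, F, G. Total: 5.

5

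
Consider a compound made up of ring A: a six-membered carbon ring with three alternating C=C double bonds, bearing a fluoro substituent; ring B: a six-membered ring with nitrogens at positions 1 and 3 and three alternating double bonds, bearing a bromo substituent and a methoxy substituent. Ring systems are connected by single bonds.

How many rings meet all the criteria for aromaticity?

Ring A is fully conjugated (every ring atom contributes a p orbital); 3 ring double bonds give 6 π electrons. 6 = 4(1)+2, so ring A is aromatic (benzene).
Ring B is planar and fully conjugated; 3 ring double bonds give 6 π electrons. Since 6 = 4n+2 (n=1), ring B is aromatic (pyrimidine).
Aromatic: A, B. Total: 2.

2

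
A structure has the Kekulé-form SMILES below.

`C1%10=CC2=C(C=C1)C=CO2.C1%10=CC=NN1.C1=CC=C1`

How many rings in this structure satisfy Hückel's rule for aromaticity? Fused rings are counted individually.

3

The SMILES encodes a six-membered carbon ring with three alternating C=C double bonds, fused to a five-membered ring containing one oxygen and two C=C double bonds; a five-membered ring with two adjacent nitrogens (one bearing H, one in a double bond) and two double bonds; a four-membered carbon ring with two alternating C=C double bonds.
The fused 6/5-membered bicyclic (with one oxygen) is a single π system with 9 sp² atoms and 10 π electrons from ring double bonds plus a heteroatom lone pair. 10 = 4(2)+2, so the system is aromatic and both rings count as aromatic (benzofuran).
The 5-membered ring with two adjacent nitrogens (one N–H, one =N–) is fully conjugated (every ring atom contributes a p orbital); 2 ring double bonds (4 π electrons) plus a heteroatom lone pair (2) give 6 π electrons. 6 = 4(1)+2, so it is aromatic (pyrazole).
The 4-membered ring has only sp² ring atoms; a planar conformation would have a fully conjugated π system of 4 electrons. But 4 = 4(1), which is 4n not 4n+2, so it is not aromatic (cyclobutadiene) — cyclobutadiene is antiaromatic and distorts to a rectangle.
3 of the 4 rings are aromatic. Total: 3.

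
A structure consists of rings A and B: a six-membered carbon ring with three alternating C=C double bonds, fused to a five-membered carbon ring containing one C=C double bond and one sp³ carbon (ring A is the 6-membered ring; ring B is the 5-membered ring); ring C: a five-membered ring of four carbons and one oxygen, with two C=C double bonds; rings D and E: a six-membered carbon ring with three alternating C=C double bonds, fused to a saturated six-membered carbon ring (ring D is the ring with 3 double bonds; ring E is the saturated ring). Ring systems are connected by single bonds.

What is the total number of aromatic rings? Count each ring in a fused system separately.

3

Ring A has a continuous p-orbital overlap around the ring; 3 ring double bonds give 6 π electrons. That satisfies 4n+2 with n=1, so ring A is aromatic (benzene ring).
Ring B has one sp³ carbon, so it is not fully conjugated — not aromatic (cyclopentene ring).
Ring C is fully conjugated (every ring atom contributes a p orbital); 2 ring double bonds (4 π electrons) plus a heteroatom lone pair (2) give 6 π electrons. Since 6 = 4n+2 (n=1), ring C is aromatic (furan).
Ring D has a continuous p-orbital overlap around the ring; 3 ring double bonds give 6 π electrons. That satisfies 4n+2 with n=1, so ring D is aromatic (benzene ring).
Ring E has four sp³ carbons, so it is not fully conjugated — not aromatic (cyclohexane ring).
Aromatic: A, C, D. Total: 3.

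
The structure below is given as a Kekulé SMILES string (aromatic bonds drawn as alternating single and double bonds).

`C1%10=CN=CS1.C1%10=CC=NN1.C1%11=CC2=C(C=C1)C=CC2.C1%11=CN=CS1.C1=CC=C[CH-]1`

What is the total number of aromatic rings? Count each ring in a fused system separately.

5

The SMILES encodes a five-membered ring with a sulfur at position 1 and a nitrogen at position 3 (in a C=N bond), with two double bonds; a five-membered ring with two adjacent nitrogens (one bearing H, one in a double bond) and two double bonds; a six-membered carbon ring with three alternating C=C double bonds, fused to a five-membered carbon ring containing one C=C double bond and one sp³ carbon; a five-membered ring with a sulfur at position 1 and a nitrogen at position 3 (in a C=N bond), with two double bonds; a five-membered all-carbon ring bearing a negative charge on one carbon, with two C=C double bonds.
The 5-membered ring with one sulfur and one =N– is fully conjugated (every ring atom contributes a p orbital); 2 ring double bonds (4 π electrons) plus a heteroatom lone pair (2) give 6 π electrons. Since 6 = 4n+2 (n=1), it is aromatic (thiazole).
The 5-membered ring with two adjacent nitrogens (one N–H, one =N–) is planar and fully conjugated; 2 ring double bonds (4 π electrons) plus a heteroatom lone pair (2) give 6 π electrons. 6 = 4(1)+2, so it is aromatic (pyrazole).
The 6-membered ring has a continuous p-orbital overlap around the ring; 3 ring double bonds give 6 π electrons. 6 = 4(1)+2, so it is aromatic (benzene ring).
The 5-membered ring has one sp³ carbon, so it is not fully conjugated — not aromatic (cyclopentene ring).
The second 5-membered ring with one sulfur and one =N– has a continuous p-orbital overlap around the ring; 2 ring double bonds (4 π electrons) plus a heteroatom lone pair (2) give 6 π electrons. Since 6 = 4n+2 (n=1), it is aromatic (thiazole).
The second 5-membered ring is planar and fully conjugated; 2 ring double bonds (4 π electrons) plus the carbanion lone pair (2) give 6 π electrons. Since 6 = 4n+2 (n=1), it is aromatic (cyclopentadienyl anion).
5 of the 6 rings are aromatic. Total: 5.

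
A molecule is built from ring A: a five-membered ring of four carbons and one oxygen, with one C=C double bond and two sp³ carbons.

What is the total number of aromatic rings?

Ring A has two sp³ carbons, so it is not fully conjugated — not aromatic (2,3-dihydrofuran).

0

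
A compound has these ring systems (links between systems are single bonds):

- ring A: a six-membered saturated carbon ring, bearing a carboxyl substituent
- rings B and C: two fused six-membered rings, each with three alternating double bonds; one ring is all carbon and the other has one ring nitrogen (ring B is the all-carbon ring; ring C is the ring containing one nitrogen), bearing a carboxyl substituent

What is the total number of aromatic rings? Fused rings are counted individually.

2

Ring A has only sp³ atoms, so it is not fully conjugated — not aromatic (cyclohexane).
Rings B and C form a fused bicyclic system (with one nitrogen) with 10 sp² atoms and 10 π electrons from ring double bonds. 10 = 4(2)+2, so the system is aromatic and both rings count as aromatic (quinoline).
Aromatic: B, C. Total: 2.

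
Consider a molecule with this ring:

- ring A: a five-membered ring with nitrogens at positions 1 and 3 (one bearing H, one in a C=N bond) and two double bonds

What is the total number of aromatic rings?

Ring A has a continuous p-orbital overlap around the ring; 2 ring double bonds (4 π electrons) plus a heteroatom lone pair (2) give 6 π electrons. Since 6 = 4n+2 (n=1), ring A is aromatic (imidazole).

1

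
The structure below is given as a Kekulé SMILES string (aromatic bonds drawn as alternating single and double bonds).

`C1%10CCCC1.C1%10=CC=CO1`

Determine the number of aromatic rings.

1

The SMILES encodes a five-membered saturated carbon ring; a five-membered ring of four carbons and one oxygen, with two C=C double bonds.
The 5-membered ring has only sp³ atoms, so it is not fully conjugated — not aromatic (cyclopentane).
The 5-membered ring with one oxygen is fully conjugated (every ring atom contributes a p orbital); 2 ring double bonds (4 π electrons) plus a heteroatom lone pair (2) give 6 π electrons. 6 = 4(1)+2, so it is aromatic (furan).
1 of the 2 rings is aromatic. Total: 1.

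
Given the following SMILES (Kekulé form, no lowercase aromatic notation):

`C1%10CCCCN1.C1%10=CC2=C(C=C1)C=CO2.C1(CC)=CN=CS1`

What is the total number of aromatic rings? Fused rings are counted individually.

3

The SMILES encodes a six-membered saturated ring of five carbons and one N–H nitrogen; a six-membered carbon ring with three alternating C=C double bonds, fused to a five-membered ring containing one oxygen and two C=C double bonds; a five-membered ring with a sulfur at position 1 and a nitrogen at position 3 (in a C=N bond), with two double bonds.
The 6-membered ring with one N–H has only sp³ atoms, so it is not fully conjugated — not aromatic (piperidine).
The fused 6/5-membered bicyclic (with one oxygen) is a single π system with 9 sp² atoms and 10 π electrons from ring double bonds plus a heteroatom lone pair. 10 = 4(2)+2, so the system is aromatic and both rings count as aromatic (benzofuran).
The 5-membered ring with one sulfur and one =N– has a continuous p-orbital overlap around the ring; 2 ring double bonds (4 π electrons) plus a heteroatom lone pair (2) give 6 π electrons. 6 = 4(1)+2, so it is aromatic (thiazole).
3 of the 4 rings are aromatic. Total: 3.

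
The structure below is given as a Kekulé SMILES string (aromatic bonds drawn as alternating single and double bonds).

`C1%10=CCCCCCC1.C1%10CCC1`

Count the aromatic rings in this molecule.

The SMILES encodes an eight-membered carbon ring with one C=C double bond; a four-membered saturated carbon ring.
The 8-membered ring has six sp³ carbons, so it is not fully conjugated — not aromatic (cyclooctene).
The 4-membered ring has only sp³ atoms, so it is not fully conjugated — not aromatic (cyclobutane).
None of the rings are aromatic. Total: 0.

0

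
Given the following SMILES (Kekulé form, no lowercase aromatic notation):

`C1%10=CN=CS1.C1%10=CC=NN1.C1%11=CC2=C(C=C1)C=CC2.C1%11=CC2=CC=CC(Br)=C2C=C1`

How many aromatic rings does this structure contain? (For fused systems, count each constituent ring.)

5

The SMILES encodes a five-membered ring with a sulfur at position 1 and a nitrogen at position 3 (in a C=N bond), with two double bonds; a five-membered ring with two adjacent nitrogens (one bearing H, one in a double bond) and two double bonds; a six-membered carbon ring with three alternating C=C double bonds, fused to a five-membered carbon ring containing one C=C double bond and one sp³ carbon; two fused six-membered carbon rings, each with three alternating C=C double bonds.
The 5-membered ring with one sulfur and one =N– has a continuous p-orbital overlap around the ring; 2 ring double bonds (4 π electrons) plus a heteroatom lone pair (2) give 6 π electrons. 6 = 4(1)+2, so it is aromatic (thiazole).
The 5-membered ring with two adjacent nitrogens (one N–H, one =N–) has a continuous p-orbital overlap around the ring; 2 ring double bonds (4 π electrons) plus a heteroatom lone pair (2) give 6 π electrons. 6 = 4(1)+2, so it is aromatic (pyrazole).
The 6-membered ring has a continuous p-orbital overlap around the ring; 3 ring double bonds give 6 π electrons. Since 6 = 4n+2 (n=1), it is aromatic (benzene ring).
The 5-membered ring has one sp³ carbon, so it is not fully conjugated — not aromatic (cyclopentene ring).
The fused 6/6-membered bicyclic is a single π system with 10 sp² atoms and 10 π electrons from ring double bonds. 10 = 4(2)+2, so the system is aromatic and both rings count as aromatic (naphthalene).
5 of the 6 rings are aromatic. Total: 5.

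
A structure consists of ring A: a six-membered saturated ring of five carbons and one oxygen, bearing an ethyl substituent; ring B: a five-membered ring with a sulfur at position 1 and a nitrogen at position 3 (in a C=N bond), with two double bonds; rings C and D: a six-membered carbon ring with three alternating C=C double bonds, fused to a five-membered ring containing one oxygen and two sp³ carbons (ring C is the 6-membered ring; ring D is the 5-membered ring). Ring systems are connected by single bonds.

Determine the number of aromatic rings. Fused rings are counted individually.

2

Ring A has only sp³ atoms, so it is not fully conjugated — not aromatic (tetrahydropyran).
Ring B is planar and fully conjugated; 2 ring double bonds (4 π electrons) plus a heteroatom lone pair (2) give 6 π electrons. Since 6 = 4n+2 (n=1), ring B is aromatic (thiazole).
Ring C has a continuous p-orbital overlap around the ring; 3 ring double bonds give 6 π electrons. Since 6 = 4n+2 (n=1), ring C is aromatic (benzene ring).
Ring D has two sp³ carbons, so it is not fully conjugated — not aromatic (oxolane ring).
Aromatic: B, C. Total: 2.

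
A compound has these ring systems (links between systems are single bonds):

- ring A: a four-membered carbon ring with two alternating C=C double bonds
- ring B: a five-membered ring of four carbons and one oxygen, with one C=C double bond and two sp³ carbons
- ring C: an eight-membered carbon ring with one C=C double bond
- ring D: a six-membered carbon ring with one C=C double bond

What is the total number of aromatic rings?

0

Ring A has only sp² ring atoms; a planar conformation would have a fully conjugated π system of 4 electrons. But 4 = 4(1), which is 4n not 4n+2, so ring A is not aromatic (cyclobutadiene) — cyclobutadiene is antiaromatic and distorts to a rectangle.
Ring B has two sp³ carbons, so it is not fully conjugated — not aromatic (2,3-dihydrofuran).
Ring C has six sp³ carbons, so it is not fully conjugated — not aromatic (cyclooctene).
Ring D has four sp³ carbons, so it is not fully conjugated — not aromatic (cyclohexene).
No ring is aromatic. Total: 0.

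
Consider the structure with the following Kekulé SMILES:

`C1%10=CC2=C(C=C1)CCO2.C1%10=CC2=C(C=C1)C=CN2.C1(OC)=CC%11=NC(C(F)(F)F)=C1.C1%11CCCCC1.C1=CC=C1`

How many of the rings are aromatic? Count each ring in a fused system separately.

The SMILES encodes a six-membered carbon ring with three alternating C=C double bonds, fused to a five-membered ring containing one oxygen and two sp³ carbons; a six-membered carbon ring with three alternating C=C double bonds, fused to a five-membered ring containing one N–H nitrogen and two C=C double bonds; a six-membered ring of five carbons and one nitrogen with three alternating double bonds; a six-membered saturated carbon ring; a four-membered carbon ring with two alternating C=C double bonds.
The 6-membered ring is fully conjugated (every ring atom contributes a p orbital); 3 ring double bonds give 6 π electrons. Since 6 = 4n+2 (n=1), it is aromatic (benzene ring).
The 5-membered ring with one oxygen has two sp³ carbons, so it is not fully conjugated — not aromatic (oxolane ring).
The fused 6/5-membered bicyclic (with one N–H) is a single π system with 9 sp² atoms and 10 π electrons from ring double bonds plus a heteroatom lone pair. 10 = 4(2)+2, so the system is aromatic and both rings count as aromatic (indole).
The 6-membered ring with one nitrogen has a continuous p-orbital overlap around the ring; 3 ring double bonds give 6 π electrons. Since 6 = 4n+2 (n=1), it is aromatic (pyridine).
The second 6-membered ring has only sp³ atoms, so it is not fully conjugated — not aromatic (cyclohexane).
The 4-membered ring has only sp² ring atoms; a planar conformation would have a fully conjugated π system of 4 electrons. But 4 = 4(1), which is 4n not 4n+2, so it is not aromatic (cyclobutadiene) — cyclobutadiene is antiaromatic and distorts to a rectangle.
4 of the 7 rings are aromatic. Total: 4.

4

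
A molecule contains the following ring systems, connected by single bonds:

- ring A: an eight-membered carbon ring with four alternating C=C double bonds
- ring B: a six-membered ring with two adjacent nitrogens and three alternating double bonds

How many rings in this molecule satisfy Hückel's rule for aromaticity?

Ring A has only sp² ring atoms; a planar conformation would have a fully conjugated π system of 8 electrons. But 8 = 4(2), which is 4n not 4n+2, so ring A is not aromatic (cyclooctatetraene) — cyclooctatetraene distorts into a non-planar tub to avoid antiaromaticity.
Ring B is planar and fully conjugated; 3 ring double bonds give 6 π electrons. That satisfies 4n+2 with n=1, so ring B is aromatic (pyridazine).
Aromatic: B. Total: 1.

1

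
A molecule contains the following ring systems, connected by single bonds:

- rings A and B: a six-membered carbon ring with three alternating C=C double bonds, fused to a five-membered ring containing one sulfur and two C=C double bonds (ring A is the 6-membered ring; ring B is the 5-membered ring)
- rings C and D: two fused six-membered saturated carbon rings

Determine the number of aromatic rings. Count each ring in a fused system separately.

Rings A and B form a fused bicyclic system (with one sulfur) with 9 sp² atoms and 10 π electrons from ring double bonds plus a heteroatom lone pair. 10 = 4(2)+2, so the system is aromatic and both rings count as aromatic (benzothiophene).
Ring C has only sp³ atoms, so it is not fully conjugated — not aromatic (cyclohexane ring).
Ring D has only sp³ atoms, so it is not fully conjugated — not aromatic (cyclohexane ring).
Aromatic: A, B. Total: 2.

2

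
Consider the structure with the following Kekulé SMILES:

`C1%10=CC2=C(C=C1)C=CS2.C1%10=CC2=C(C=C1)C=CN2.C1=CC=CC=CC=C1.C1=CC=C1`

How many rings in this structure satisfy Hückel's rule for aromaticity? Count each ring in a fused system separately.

The SMILES encodes a six-membered carbon ring with three alternating C=C double bonds, fused to a five-membered ring containing one sulfur and two C=C double bonds; a six-membered carbon ring with three alternating C=C double bonds, fused to a five-membered ring containing one N–H nitrogen and two C=C double bonds; an eight-membered carbon ring with four alternating C=C double bonds; a four-membered carbon ring with two alternating C=C double bonds.
The fused 6/5-membered bicyclic (with one sulfur) is a single π system with 9 sp² atoms and 10 π electrons from ring double bonds plus a heteroatom lone pair. 10 = 4(2)+2, so the system is aromatic and both rings count as aromatic (benzothiophene).
The fused 6/5-membered bicyclic (with one N–H) is a single π system with 9 sp² atoms and 10 π electrons from ring double bonds plus a heteroatom lone pair. 10 = 4(2)+2, so the system is aromatic and both rings count as aromatic (indole).
The 8-membered ring has only sp² ring atoms; a planar conformation would have a fully conjugated π system of 8 electrons. But 8 = 4(2), which is 4n not 4n+2, so it is not aromatic (cyclooctatetraene) — cyclooctatetraene distorts into a non-planar tub to avoid antiaromaticity.
The 4-membered ring has only sp² ring atoms; a planar conformation would have a fully conjugated π system of 4 electrons. But 4 = 4(1), which is 4n not 4n+2, so it is not aromatic (cyclobutadiene) — cyclobutadiene is antiaromatic and distorts to a rectangle.
4 of the 6 rings are aromatic. Total: 4.

4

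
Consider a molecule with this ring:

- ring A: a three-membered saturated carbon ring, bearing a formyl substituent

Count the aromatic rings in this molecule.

Ring A has only sp³ atoms, so it is not fully conjugated — not aromatic (cyclopropane).

0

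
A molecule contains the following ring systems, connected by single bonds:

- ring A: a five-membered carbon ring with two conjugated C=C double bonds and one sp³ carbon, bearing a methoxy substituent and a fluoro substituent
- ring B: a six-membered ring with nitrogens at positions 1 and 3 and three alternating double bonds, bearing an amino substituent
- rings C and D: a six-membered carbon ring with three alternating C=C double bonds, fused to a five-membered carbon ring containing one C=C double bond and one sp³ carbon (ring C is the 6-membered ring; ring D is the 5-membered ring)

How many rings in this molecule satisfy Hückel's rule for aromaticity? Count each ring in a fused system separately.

2

Ring A has one sp³ carbon, so it is not fully conjugated — not aromatic (cyclopentadiene).
Ring B is planar and fully conjugated; 3 ring double bonds give 6 π electrons. That satisfies 4n+2 with n=1, so ring B is aromatic (pyrimidine).
Ring C has a continuous p-orbital overlap around the ring; 3 ring double bonds give 6 π electrons. That satisfies 4n+2 with n=1, so ring C is aromatic (benzene ring).
Ring D has one sp³ carbon, so it is not fully conjugated — not aromatic (cyclopentene ring).
Aromatic: B, C. Total: 2.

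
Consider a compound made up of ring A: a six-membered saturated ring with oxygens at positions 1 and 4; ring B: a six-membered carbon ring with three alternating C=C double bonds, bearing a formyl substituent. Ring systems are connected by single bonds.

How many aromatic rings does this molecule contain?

Ring A has only sp³ atoms, so it is not fully conjugated — not aromatic (1,4-dioxane).
Ring B has a continuous p-orbital overlap around the ring; 3 ring double bonds give 6 π electrons. 6 = 4(1)+2, so ring B is aromatic (benzene).
Aromatic: B. Total: 1.

1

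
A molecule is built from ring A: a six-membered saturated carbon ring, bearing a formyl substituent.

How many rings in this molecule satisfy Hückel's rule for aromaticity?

Ring A has only sp³ atoms, so it is not fully conjugated — not aromatic (cyclohexane).

0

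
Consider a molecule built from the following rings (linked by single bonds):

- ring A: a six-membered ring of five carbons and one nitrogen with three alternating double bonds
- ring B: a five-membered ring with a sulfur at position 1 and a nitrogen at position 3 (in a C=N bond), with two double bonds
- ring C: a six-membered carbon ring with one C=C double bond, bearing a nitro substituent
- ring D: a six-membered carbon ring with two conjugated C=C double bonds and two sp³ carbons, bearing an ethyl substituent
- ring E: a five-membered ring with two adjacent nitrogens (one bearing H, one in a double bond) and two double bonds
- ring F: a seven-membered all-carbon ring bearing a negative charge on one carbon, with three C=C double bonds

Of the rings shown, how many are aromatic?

Ring A has a continuous p-orbital overlap around the ring; 3 ring double bonds give 6 π electrons. 6 = 4(1)+2, so ring A is aromatic (pyridine).
Ring B is fully conjugated (every ring atom contributes a p orbital); 2 ring double bonds (4 π electrons) plus a heteroatom lone pair (2) give 6 π electrons. 6 = 4(1)+2, so ring B is aromatic (thiazole).
Ring C has four sp³ carbons, so it is not fully conjugated — not aromatic (cyclohexene).
Ring D has two sp³ carbons, so it is not fully conjugated — not aromatic (1,3-cyclohexadiene).
Ring E is planar and fully conjugated; 2 ring double bonds (4 π electrons) plus a heteroatom lone pair (2) give 6 π electrons. That satisfies 4n+2 with n=1, so ring E is aromatic (pyrazole).
Ring F has only sp² ring atoms; a planar conformation would have a fully conjugated π system of 8 electrons. But 8 = 4(2), which is 4n not 4n+2, so ring F is not aromatic (cycloheptatrienyl anion).
Aromatic: A, B, E. Total: 3.

3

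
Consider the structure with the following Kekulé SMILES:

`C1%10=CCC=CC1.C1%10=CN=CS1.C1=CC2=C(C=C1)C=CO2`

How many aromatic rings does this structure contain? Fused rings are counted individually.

The SMILES encodes a six-membered carbon ring with two isolated C=C double bonds and two sp³ carbons; a five-membered ring with a sulfur at position 1 and a nitrogen at position 3 (in a C=N bond), with two double bonds; a six-membered carbon ring with three alternating C=C double bonds, fused to a five-membered ring containing one oxygen and two C=C double bonds.
The 6-membered ring has two sp³ carbons, so it is not fully conjugated — not aromatic (1,4-cyclohexadiene).
The 5-membered ring with one sulfur and one =N– is planar and fully conjugated; 2 ring double bonds (4 π electrons) plus a heteroatom lone pair (2) give 6 π electrons. 6 = 4(1)+2, so it is aromatic (thiazole).
The fused 6/5-membered bicyclic (with one oxygen) is a single π system with 9 sp² atoms and 10 π electrons from ring double bonds plus a heteroatom lone pair. 10 = 4(2)+2, so the system is aromatic and both rings count as aromatic (benzofuran).
3 of the 4 rings are aromatic. Total: 3.

3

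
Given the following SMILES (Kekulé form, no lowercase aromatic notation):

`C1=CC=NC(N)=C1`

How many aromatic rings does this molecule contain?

The SMILES encodes a six-membered ring of five carbons and one nitrogen with three alternating double bonds.
The 6-membered ring with one nitrogen has a continuous p-orbital overlap around the ring; 3 ring double bonds give 6 π electrons. That satisfies 4n+2 with n=1, so it is aromatic (pyridine).

1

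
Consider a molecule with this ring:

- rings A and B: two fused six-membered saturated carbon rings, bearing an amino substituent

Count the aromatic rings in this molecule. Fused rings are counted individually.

0

Ring A has only sp³ atoms, so it is not fully conjugated — not aromatic (cyclohexane ring).
Ring B has only sp³ atoms, so it is not fully conjugated — not aromatic (cyclohexane ring).
No ring is aromatic. Total: 0.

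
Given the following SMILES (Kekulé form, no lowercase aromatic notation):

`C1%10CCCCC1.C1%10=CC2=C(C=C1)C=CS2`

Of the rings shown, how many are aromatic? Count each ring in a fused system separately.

The SMILES encodes a six-membered saturated carbon ring; a six-membered carbon ring with three alternating C=C double bonds, fused to a five-membered ring containing one sulfur and two C=C double bonds.
The 6-membered ring has only sp³ atoms, so it is not fully conjugated — not aromatic (cyclohexane).
The fused 6/5-membered bicyclic (with one sulfur) is a single π system with 9 sp² atoms and 10 π electrons from ring double bonds plus a heteroatom lone pair. 10 = 4(2)+2, so the system is aromatic and both rings count as aromatic (benzothiophene).
2 of the 3 rings are aromatic. Total: 2.

2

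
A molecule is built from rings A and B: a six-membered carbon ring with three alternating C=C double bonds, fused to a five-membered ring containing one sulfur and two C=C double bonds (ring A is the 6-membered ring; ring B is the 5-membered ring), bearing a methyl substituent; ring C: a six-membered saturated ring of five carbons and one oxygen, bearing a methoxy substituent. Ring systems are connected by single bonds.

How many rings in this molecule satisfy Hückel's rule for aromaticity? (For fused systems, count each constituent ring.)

2

Rings A and B form a fused bicyclic system (with one sulfur) with 9 sp² atoms and 10 π electrons from ring double bonds plus a heteroatom lone pair. 10 = 4(2)+2, so the system is aromatic and both rings count as aromatic (benzothiophene).
Ring C has only sp³ atoms, so it is not fully conjugated — not aromatic (tetrahydropyran).
Aromatic: A, B. Total: 2.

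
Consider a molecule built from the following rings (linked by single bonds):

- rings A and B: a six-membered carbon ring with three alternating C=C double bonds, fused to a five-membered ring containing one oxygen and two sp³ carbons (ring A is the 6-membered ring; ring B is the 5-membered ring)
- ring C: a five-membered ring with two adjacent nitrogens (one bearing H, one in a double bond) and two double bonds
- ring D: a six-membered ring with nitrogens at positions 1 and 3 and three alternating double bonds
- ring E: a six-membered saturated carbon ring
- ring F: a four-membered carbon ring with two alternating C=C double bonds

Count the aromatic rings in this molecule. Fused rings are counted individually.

Ring A is fully conjugated (every ring atom contributes a p orbital); 3 ring double bonds give 6 π electrons. 6 = 4(1)+2, so ring A is aromatic (benzene ring).
Ring B has two sp³ carbons, so it is not fully conjugated — not aromatic (oxolane ring).
Ring C is fully conjugated (every ring atom contributes a p orbital); 2 ring double bonds (4 π electrons) plus a heteroatom lone pair (2) give 6 π electrons. Since 6 = 4n+2 (n=1), ring C is aromatic (pyrazole).
Ring D is planar and fully conjugated; 3 ring double bonds give 6 π electrons. 6 = 4(1)+2, so ring D is aromatic (pyrimidine).
Ring E has only sp³ atoms, so it is not fully conjugated — not aromatic (cyclohexane).
Ring F has only sp² ring atoms; a planar conformation would have a fully conjugated π system of 4 electrons. But 4 = 4(1), which is 4n not 4n+2, so ring F is not aromatic (cyclobutadiene) — cyclobutadiene is antiaromatic and distorts to a rectangle.
Aromatic: A, C, D. Total: 3.

3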